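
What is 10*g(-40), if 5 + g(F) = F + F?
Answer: -850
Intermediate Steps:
g(F) = -5 + 2*F (g(F) = -5 + (F + F) = -5 + 2*F)
10*g(-40) = 10*(-5 + 2*(-40)) = 10*(-5 - 80) = 10*(-85) = -850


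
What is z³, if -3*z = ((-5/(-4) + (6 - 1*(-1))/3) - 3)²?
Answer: -117649/80621568 ≈ -0.0014593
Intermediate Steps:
z = -49/432 (z = -((-5/(-4) + (6 - 1*(-1))/3) - 3)²/3 = -((-5*(-¼) + (6 + 1)*(⅓)) - 3)²/3 = -((5/4 + 7*(⅓)) - 3)²/3 = -((5/4 + 7/3) - 3)²/3 = -(43/12 - 3)²/3 = -(7/12)²/3 = -⅓*49/144 = -49/432 ≈ -0.11343)
z³ = (-49/432)³ = -117649/80621568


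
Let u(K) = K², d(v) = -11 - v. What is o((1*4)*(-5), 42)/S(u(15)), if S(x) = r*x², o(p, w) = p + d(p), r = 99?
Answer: -1/455625 ≈ -2.1948e-6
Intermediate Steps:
o(p, w) = -11 (o(p, w) = p + (-11 - p) = -11)
S(x) = 99*x²
o((1*4)*(-5), 42)/S(u(15)) = -11/(99*(15²)²) = -11/(99*225²) = -11/(99*50625) = -11/5011875 = -11*1/5011875 = -1/455625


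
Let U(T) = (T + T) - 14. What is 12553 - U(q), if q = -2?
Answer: 12571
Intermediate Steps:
U(T) = -14 + 2*T (U(T) = 2*T - 14 = -14 + 2*T)
12553 - U(q) = 12553 - (-14 + 2*(-2)) = 12553 - (-14 - 4) = 12553 - 1*(-18) = 12553 + 18 = 12571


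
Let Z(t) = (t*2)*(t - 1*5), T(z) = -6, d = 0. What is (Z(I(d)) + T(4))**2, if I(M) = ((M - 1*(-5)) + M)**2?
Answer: 988036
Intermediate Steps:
I(M) = (5 + 2*M)**2 (I(M) = ((M + 5) + M)**2 = ((5 + M) + M)**2 = (5 + 2*M)**2)
Z(t) = 2*t*(-5 + t) (Z(t) = (2*t)*(t - 5) = (2*t)*(-5 + t) = 2*t*(-5 + t))
(Z(I(d)) + T(4))**2 = (2*(5 + 2*0)**2*(-5 + (5 + 2*0)**2) - 6)**2 = (2*(5 + 0)**2*(-5 + (5 + 0)**2) - 6)**2 = (2*5**2*(-5 + 5**2) - 6)**2 = (2*25*(-5 + 25) - 6)**2 = (2*25*20 - 6)**2 = (1000 - 6)**2 = 994**2 = 988036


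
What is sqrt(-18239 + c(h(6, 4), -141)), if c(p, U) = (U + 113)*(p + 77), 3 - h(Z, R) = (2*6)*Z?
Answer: I*sqrt(18463) ≈ 135.88*I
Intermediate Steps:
h(Z, R) = 3 - 12*Z (h(Z, R) = 3 - 2*6*Z = 3 - 12*Z)
c(p, U) = (77 + p)*(113 + U) (c(p, U) = (113 + U)*(77 + p) = (77 + p)*(113 + U))
sqrt(-18239 + c(h(6, 4), -141)) = sqrt(-18239 + (8701 + 77*(-141) + 113*(3 - 12*6) - 141*(3 - 12*6))) = sqrt(-18239 + (8701 - 10857 + 113*(3 - 72) - 141*(3 - 72))) = sqrt(-18239 + (8701 - 10857 + 113*(-69) - 141*(-69))) = sqrt(-18239 + (8701 - 10857 - 7797 + 9729)) = sqrt(-18239 - 224) = sqrt(-18463) = I*sqrt(18463)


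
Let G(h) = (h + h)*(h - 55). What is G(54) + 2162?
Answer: 2054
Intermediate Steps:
G(h) = 2*h*(-55 + h) (G(h) = (2*h)*(-55 + h) = 2*h*(-55 + h))
G(54) + 2162 = 2*54*(-55 + 54) + 2162 = 2*54*(-1) + 2162 = -108 + 2162 = 2054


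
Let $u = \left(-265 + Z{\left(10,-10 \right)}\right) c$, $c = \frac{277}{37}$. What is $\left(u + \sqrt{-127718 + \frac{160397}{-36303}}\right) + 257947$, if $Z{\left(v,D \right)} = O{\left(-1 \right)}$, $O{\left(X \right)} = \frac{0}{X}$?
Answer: $\frac{9470634}{37} + \frac{i \sqrt{168326372442153}}{36303} \approx 2.5596 \cdot 10^{5} + 357.38 i$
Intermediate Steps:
$O{\left(X \right)} = 0$
$Z{\left(v,D \right)} = 0$
$c = \frac{277}{37}$ ($c = 277 \cdot \frac{1}{37} = \frac{277}{37} \approx 7.4865$)
$u = - \frac{73405}{37}$ ($u = \left(-265 + 0\right) \frac{277}{37} = \left(-265\right) \frac{277}{37} = - \frac{73405}{37} \approx -1983.9$)
$\left(u + \sqrt{-127718 + \frac{160397}{-36303}}\right) + 257947 = \left(- \frac{73405}{37} + \sqrt{-127718 + \frac{160397}{-36303}}\right) + 257947 = \left(- \frac{73405}{37} + \sqrt{-127718 + 160397 \left(- \frac{1}{36303}\right)}\right) + 257947 = \left(- \frac{73405}{37} + \sqrt{-127718 - \frac{160397}{36303}}\right) + 257947 = \left(- \frac{73405}{37} + \sqrt{- \frac{4636706951}{36303}}\right) + 257947 = \left(- \frac{73405}{37} + \frac{i \sqrt{168326372442153}}{36303}\right) + 257947 = \frac{9470634}{37} + \frac{i \sqrt{168326372442153}}{36303}$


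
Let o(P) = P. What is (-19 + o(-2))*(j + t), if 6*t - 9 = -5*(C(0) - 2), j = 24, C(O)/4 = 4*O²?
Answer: -1141/2 ≈ -570.50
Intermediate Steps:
C(O) = 16*O² (C(O) = 4*(4*O²) = 16*O²)
t = 19/6 (t = 3/2 + (-5*(16*0² - 2))/6 = 3/2 + (-5*(16*0 - 2))/6 = 3/2 + (-5*(0 - 2))/6 = 3/2 + (-5*(-2))/6 = 3/2 + (⅙)*10 = 3/2 + 5/3 = 19/6 ≈ 3.1667)
(-19 + o(-2))*(j + t) = (-19 - 2)*(24 + 19/6) = -21*163/6 = -1141/2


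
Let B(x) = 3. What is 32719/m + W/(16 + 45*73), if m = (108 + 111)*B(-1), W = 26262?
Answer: 125259553/2168757 ≈ 57.756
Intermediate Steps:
m = 657 (m = (108 + 111)*3 = 219*3 = 657)
32719/m + W/(16 + 45*73) = 32719/657 + 26262/(16 + 45*73) = 32719*(1/657) + 26262/(16 + 3285) = 32719/657 + 26262/3301 = 125259553/2168757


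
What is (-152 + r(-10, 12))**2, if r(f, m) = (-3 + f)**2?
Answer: 289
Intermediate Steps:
(-152 + r(-10, 12))**2 = (-152 + (-3 - 10)**2)**2 = (-152 + (-13)**2)**2 = (-152 + 169)**2 = 17**2 = 289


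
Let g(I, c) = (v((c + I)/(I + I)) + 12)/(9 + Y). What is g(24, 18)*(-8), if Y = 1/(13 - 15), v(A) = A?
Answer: -206/17 ≈ -12.118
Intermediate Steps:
Y = -½ (Y = 1/(-2) = -½ ≈ -0.50000)
g(I, c) = 24/17 + (I + c)/(17*I) (g(I, c) = ((c + I)/(I + I) + 12)/(9 - ½) = ((I + c)/((2*I)) + 12)/(17/2) = ((I + c)*(1/(2*I)) + 12)*(2/17) = ((I + c)/(2*I) + 12)*(2/17) = (12 + (I + c)/(2*I))*(2/17) = 24/17 + (I + c)/(17*I))
g(24, 18)*(-8) = ((1/17)*(18 + 25*24)/24)*(-8) = ((1/17)*(1/24)*(18 + 600))*(-8) = ((1/17)*(1/24)*618)*(-8) = (103/68)*(-8) = -206/17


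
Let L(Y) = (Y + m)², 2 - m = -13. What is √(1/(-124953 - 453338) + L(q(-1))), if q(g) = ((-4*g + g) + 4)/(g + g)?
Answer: √176908431967085/1156582 ≈ 11.500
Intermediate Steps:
m = 15 (m = 2 - 1*(-13) = 2 + 13 = 15)
q(g) = (4 - 3*g)/(2*g) (q(g) = (-3*g + 4)/((2*g)) = (4 - 3*g)*(1/(2*g)) = (4 - 3*g)/(2*g))
L(Y) = (15 + Y)² (L(Y) = (Y + 15)² = (15 + Y)²)
√(1/(-124953 - 453338) + L(q(-1))) = √(1/(-124953 - 453338) + (15 + (-3/2 + 2/(-1)))²) = √(1/(-578291) + (15 + (-3/2 + 2*(-1)))²) = √(-1/578291 + (15 + (-3/2 - 2))²) = √(-1/578291 + (15 - 7/2)²) = √(-1/578291 + (23/2)²) = √(-1/578291 + 529/4) = √(305915935/2313164) = √176908431967085/1156582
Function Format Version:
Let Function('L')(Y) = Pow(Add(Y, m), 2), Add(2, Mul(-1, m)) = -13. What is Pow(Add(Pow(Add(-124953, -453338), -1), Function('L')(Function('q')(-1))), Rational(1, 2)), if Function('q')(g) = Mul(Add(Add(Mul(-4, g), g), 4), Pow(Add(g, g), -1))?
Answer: Mul(Rational(1, 1156582), Pow(176908431967085, Rational(1, 2))) ≈ 11.500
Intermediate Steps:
m = 15 (m = Add(2, Mul(-1, -13)) = Add(2, 13) = 15)
Function('q')(g) = Mul(Rational(1, 2), Pow(g, -1), Add(4, Mul(-3, g))) (Function('q')(g) = Mul(Add(Mul(-3, g), 4), Pow(Mul(2, g), -1)) = Mul(Add(4, Mul(-3, g)), Mul(Rational(1, 2), Pow(g, -1))) = Mul(Rational(1, 2), Pow(g, -1), Add(4, Mul(-3, g))))
Function('L')(Y) = Pow(Add(15, Y), 2) (Function('L')(Y) = Pow(Add(Y, 15), 2) = Pow(Add(15, Y), 2))
Pow(Add(Pow(Add(-124953, -453338), -1), Function('L')(Function('q')(-1))), Rational(1, 2)) = Pow(Add(Pow(Add(-124953, -453338), -1), Pow(Add(15, Add(Rational(-3, 2), Mul(2, Pow(-1, -1)))), 2)), Rational(1, 2)) = Pow(Add(Pow(-578291, -1), Pow(Add(15, Add(Rational(-3, 2), Mul(2, -1))), 2)), Rational(1, 2)) = Pow(Add(Rational(-1, 578291), Pow(Add(15, Add(Rational(-3, 2), -2)), 2)), Rational(1, 2)) = Pow(Add(Rational(-1, 578291), Pow(Add(15, Rational(-7, 2)), 2)), Rational(1, 2)) = Pow(Add(Rational(-1, 578291), Pow(Rational(23, 2), 2)), Rational(1, 2)) = Pow(Add(Rational(-1, 578291), Rational(529, 4)), Rational(1, 2)) = Pow(Rational(305915935, 2313164), Rational(1, 2)) = Mul(Rational(1, 1156582), Pow(176908431967085, Rational(1, 2)))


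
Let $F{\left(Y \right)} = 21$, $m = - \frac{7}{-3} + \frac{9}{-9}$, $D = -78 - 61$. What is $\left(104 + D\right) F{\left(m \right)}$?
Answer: $-735$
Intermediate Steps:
$D = -139$
$m = \frac{4}{3}$ ($m = \left(-7\right) \left(- \frac{1}{3}\right) + 9 \left(- \frac{1}{9}\right) = \frac{7}{3} - 1 = \frac{4}{3} \approx 1.3333$)
$\left(104 + D\right) F{\left(m \right)} = \left(104 - 139\right) 21 = \left(-35\right) 21 = -735$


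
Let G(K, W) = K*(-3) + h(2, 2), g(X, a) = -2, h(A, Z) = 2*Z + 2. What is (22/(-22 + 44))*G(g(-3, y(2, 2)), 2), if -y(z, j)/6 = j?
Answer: 12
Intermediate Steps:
h(A, Z) = 2 + 2*Z
y(z, j) = -6*j
G(K, W) = 6 - 3*K (G(K, W) = K*(-3) + (2 + 2*2) = -3*K + (2 + 4) = -3*K + 6 = 6 - 3*K)
(22/(-22 + 44))*G(g(-3, y(2, 2)), 2) = (22/(-22 + 44))*(6 - 3*(-2)) = (22/22)*(6 + 6) = ((1/22)*22)*12 = 1*12 = 12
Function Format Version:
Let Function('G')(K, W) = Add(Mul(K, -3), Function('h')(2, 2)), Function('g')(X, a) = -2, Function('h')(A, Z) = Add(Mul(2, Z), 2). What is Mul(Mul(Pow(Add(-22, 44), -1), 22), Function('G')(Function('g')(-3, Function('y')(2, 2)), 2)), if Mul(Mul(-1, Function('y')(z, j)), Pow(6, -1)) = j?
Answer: 12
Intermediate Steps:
Function('h')(A, Z) = Add(2, Mul(2, Z))
Function('y')(z, j) = Mul(-6, j)
Function('G')(K, W) = Add(6, Mul(-3, K)) (Function('G')(K, W) = Add(Mul(K, -3), Add(2, Mul(2, 2))) = Add(Mul(-3, K), Add(2, 4)) = Add(Mul(-3, K), 6) = Add(6, Mul(-3, K)))
Mul(Mul(Pow(Add(-22, 44), -1), 22), Function('G')(Function('g')(-3, Function('y')(2, 2)), 2)) = Mul(Mul(Pow(Add(-22, 44), -1), 22), Add(6, Mul(-3, -2))) = Mul(Mul(Pow(22, -1), 22), Add(6, 6)) = Mul(Mul(Rational(1, 22), 22), 12) = Mul(1, 12) = 12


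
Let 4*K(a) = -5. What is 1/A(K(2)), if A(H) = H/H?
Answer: 1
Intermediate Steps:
K(a) = -5/4 (K(a) = (¼)*(-5) = -5/4)
A(H) = 1
1/A(K(2)) = 1/1 = 1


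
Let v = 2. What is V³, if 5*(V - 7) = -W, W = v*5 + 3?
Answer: 10648/125 ≈ 85.184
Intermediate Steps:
W = 13 (W = 2*5 + 3 = 10 + 3 = 13)
V = 22/5 (V = 7 + (-1*13)/5 = 7 + (⅕)*(-13) = 7 - 13/5 = 22/5 ≈ 4.4000)
V³ = (22/5)³ = 10648/125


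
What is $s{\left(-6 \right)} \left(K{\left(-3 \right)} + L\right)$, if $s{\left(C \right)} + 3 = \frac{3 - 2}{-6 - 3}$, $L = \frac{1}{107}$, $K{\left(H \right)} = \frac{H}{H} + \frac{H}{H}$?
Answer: $- \frac{6020}{963} \approx -6.2513$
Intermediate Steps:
$K{\left(H \right)} = 2$ ($K{\left(H \right)} = 1 + 1 = 2$)
$L = \frac{1}{107} \approx 0.0093458$
$s{\left(C \right)} = - \frac{28}{9}$ ($s{\left(C \right)} = -3 + \frac{3 - 2}{-6 - 3} = -3 + 1 \frac{1}{-9} = -3 + 1 \left(- \frac{1}{9}\right) = -3 - \frac{1}{9} = - \frac{28}{9}$)
$s{\left(-6 \right)} \left(K{\left(-3 \right)} + L\right) = - \frac{28 \left(2 + \frac{1}{107}\right)}{9} = \left(- \frac{28}{9}\right) \frac{215}{107} = - \frac{6020}{963}$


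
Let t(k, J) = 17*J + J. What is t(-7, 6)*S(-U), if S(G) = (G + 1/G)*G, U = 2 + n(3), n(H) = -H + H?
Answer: 540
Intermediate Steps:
n(H) = 0
t(k, J) = 18*J
U = 2 (U = 2 + 0 = 2)
S(G) = G*(G + 1/G)
t(-7, 6)*S(-U) = (18*6)*(1 + (-1*2)**2) = 108*(1 + (-2)**2) = 108*(1 + 4) = 108*5 = 540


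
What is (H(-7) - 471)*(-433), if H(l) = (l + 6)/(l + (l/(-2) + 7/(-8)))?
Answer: 7134541/35 ≈ 2.0384e+5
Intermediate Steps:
H(l) = (6 + l)/(-7/8 + l/2) (H(l) = (6 + l)/(l + (l*(-½) + 7*(-⅛))) = (6 + l)/(l + (-l/2 - 7/8)) = (6 + l)/(l + (-7/8 - l/2)) = (6 + l)/(-7/8 + l/2))
(H(-7) - 471)*(-433) = (8*(6 - 7)/(-7 + 4*(-7)) - 471)*(-433) = (8*(-1)/(-7 - 28) - 471)*(-433) = (8*(-1)/(-35) - 471)*(-433) = (8*(-1/35)*(-1) - 471)*(-433) = (8/35 - 471)*(-433) = -16477/35*(-433) = 7134541/35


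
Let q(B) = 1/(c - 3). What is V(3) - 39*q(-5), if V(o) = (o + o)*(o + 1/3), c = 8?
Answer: 61/5 ≈ 12.200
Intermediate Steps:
V(o) = 2*o*(⅓ + o) (V(o) = (2*o)*(o + ⅓) = (2*o)*(⅓ + o) = 2*o*(⅓ + o))
q(B) = ⅕ (q(B) = 1/(8 - 3) = 1/5 = ⅕)
V(3) - 39*q(-5) = (⅔)*3*(1 + 3*3) - 39*⅕ = (⅔)*3*(1 + 9) - 39/5 = (⅔)*3*10 - 39/5 = 20 - 39/5 = 61/5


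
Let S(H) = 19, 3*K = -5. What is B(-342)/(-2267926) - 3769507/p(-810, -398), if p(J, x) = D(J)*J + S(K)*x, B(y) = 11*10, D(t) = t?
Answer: -4274517135831/735418096094 ≈ -5.8124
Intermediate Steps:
K = -5/3 (K = (⅓)*(-5) = -5/3 ≈ -1.6667)
B(y) = 110
p(J, x) = J² + 19*x (p(J, x) = J*J + 19*x = J² + 19*x)
B(-342)/(-2267926) - 3769507/p(-810, -398) = 110/(-2267926) - 3769507/((-810)² + 19*(-398)) = 110*(-1/2267926) - 3769507/(656100 - 7562) = -55/1133963 - 3769507/648538 = -4274517135831/735418096094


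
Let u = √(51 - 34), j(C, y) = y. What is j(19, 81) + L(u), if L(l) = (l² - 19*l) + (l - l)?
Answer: 98 - 19*√17 ≈ 19.661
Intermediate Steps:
u = √17 ≈ 4.1231
L(l) = l² - 19*l (L(l) = (l² - 19*l) + 0 = l² - 19*l)
j(19, 81) + L(u) = 81 + √17*(-19 + √17)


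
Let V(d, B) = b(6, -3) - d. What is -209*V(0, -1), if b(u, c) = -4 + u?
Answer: -418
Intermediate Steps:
V(d, B) = 2 - d (V(d, B) = (-4 + 6) - d = 2 - d)
-209*V(0, -1) = -209*(2 - 1*0) = -209*(2 + 0) = -209*2 = -418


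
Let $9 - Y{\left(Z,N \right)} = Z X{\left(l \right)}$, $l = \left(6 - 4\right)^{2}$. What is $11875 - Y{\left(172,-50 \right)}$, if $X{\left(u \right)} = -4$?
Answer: $11178$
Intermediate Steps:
$l = 4$ ($l = 2^{2} = 4$)
$Y{\left(Z,N \right)} = 9 + 4 Z$ ($Y{\left(Z,N \right)} = 9 - Z \left(-4\right) = 9 - - 4 Z = 9 + 4 Z$)
$11875 - Y{\left(172,-50 \right)} = 11875 - \left(9 + 4 \cdot 172\right) = 11875 - \left(9 + 688\right) = 11875 - 697 = 11178$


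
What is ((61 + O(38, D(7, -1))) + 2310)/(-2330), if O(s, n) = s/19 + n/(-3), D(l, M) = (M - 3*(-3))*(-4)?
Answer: -7151/6990 ≈ -1.0230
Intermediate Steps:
D(l, M) = -36 - 4*M (D(l, M) = (M + 9)*(-4) = (9 + M)*(-4) = -36 - 4*M)
O(s, n) = -n/3 + s/19 (O(s, n) = s*(1/19) + n*(-⅓) = s/19 - n/3 = -n/3 + s/19)
((61 + O(38, D(7, -1))) + 2310)/(-2330) = ((61 + (-(-36 - 4*(-1))/3 + (1/19)*38)) + 2310)/(-2330) = ((61 + (-(-36 + 4)/3 + 2)) + 2310)*(-1/2330) = ((61 + (-⅓*(-32) + 2)) + 2310)*(-1/2330) = ((61 + (32/3 + 2)) + 2310)*(-1/2330) = ((61 + 38/3) + 2310)*(-1/2330) = (221/3 + 2310)*(-1/2330) = (7151/3)*(-1/2330) = -7151/6990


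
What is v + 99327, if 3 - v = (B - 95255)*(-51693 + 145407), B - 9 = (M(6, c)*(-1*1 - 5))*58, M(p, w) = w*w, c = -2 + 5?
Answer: 9219495222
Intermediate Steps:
c = 3
M(p, w) = w²
B = -3123 (B = 9 + (3²*(-1*1 - 5))*58 = 9 + (9*(-1 - 5))*58 = 9 + (9*(-6))*58 = 9 - 54*58 = 9 - 3132 = -3123)
v = 9219395895 (v = 3 - (-3123 - 95255)*(-51693 + 145407) = 3 - (-98378)*93714 = 3 - 1*(-9219395892) = 3 + 9219395892 = 9219395895)
v + 99327 = 9219395895 + 99327 = 9219495222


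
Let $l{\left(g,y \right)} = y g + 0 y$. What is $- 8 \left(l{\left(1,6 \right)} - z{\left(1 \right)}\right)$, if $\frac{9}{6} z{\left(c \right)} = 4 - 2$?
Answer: $- \frac{112}{3} \approx -37.333$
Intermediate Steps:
$z{\left(c \right)} = \frac{4}{3}$ ($z{\left(c \right)} = \frac{2 \left(4 - 2\right)}{3} = \frac{2}{3} \cdot 2 = \frac{4}{3}$)
$l{\left(g,y \right)} = g y$ ($l{\left(g,y \right)} = g y + 0 = g y$)
$- 8 \left(l{\left(1,6 \right)} - z{\left(1 \right)}\right) = - 8 \left(1 \cdot 6 - \frac{4}{3}\right) = - 8 \left(6 - \frac{4}{3}\right) = \left(-8\right) \frac{14}{3} = - \frac{112}{3}$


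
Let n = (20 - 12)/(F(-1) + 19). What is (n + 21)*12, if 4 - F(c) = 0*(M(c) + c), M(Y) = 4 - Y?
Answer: 5892/23 ≈ 256.17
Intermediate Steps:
F(c) = 4 (F(c) = 4 - 0*((4 - c) + c) = 4 - 0*4 = 4 - 1*0 = 4 + 0 = 4)
n = 8/23 (n = (20 - 12)/(4 + 19) = 8/23 ≈ 0.34783)
(n + 21)*12 = (8/23 + 21)*12 = (491/23)*12 = 5892/23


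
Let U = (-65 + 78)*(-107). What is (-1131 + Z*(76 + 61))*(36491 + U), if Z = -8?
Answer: -78167700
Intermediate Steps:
U = -1391 (U = 13*(-107) = -1391)
(-1131 + Z*(76 + 61))*(36491 + U) = (-1131 - 8*(76 + 61))*(36491 - 1391) = (-1131 - 8*137)*35100 = (-1131 - 1096)*35100 = -2227*35100 = -78167700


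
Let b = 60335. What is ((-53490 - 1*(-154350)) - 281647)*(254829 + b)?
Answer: -56977554068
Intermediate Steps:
((-53490 - 1*(-154350)) - 281647)*(254829 + b) = ((-53490 - 1*(-154350)) - 281647)*(254829 + 60335) = ((-53490 + 154350) - 281647)*315164 = (100860 - 281647)*315164 = -180787*315164 = -56977554068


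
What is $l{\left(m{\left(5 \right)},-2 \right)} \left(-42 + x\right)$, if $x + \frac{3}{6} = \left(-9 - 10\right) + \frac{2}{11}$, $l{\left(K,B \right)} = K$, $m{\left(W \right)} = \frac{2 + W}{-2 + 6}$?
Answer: $- \frac{9443}{88} \approx -107.31$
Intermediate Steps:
$m{\left(W \right)} = \frac{1}{2} + \frac{W}{4}$ ($m{\left(W \right)} = \frac{2 + W}{4} = \left(2 + W\right) \frac{1}{4} = \frac{1}{2} + \frac{W}{4}$)
$x = - \frac{425}{22}$ ($x = - \frac{1}{2} + \left(\left(-9 - 10\right) + \frac{2}{11}\right) = - \frac{1}{2} + \left(-19 + 2 \cdot \frac{1}{11}\right) = - \frac{1}{2} + \left(-19 + \frac{2}{11}\right) = - \frac{1}{2} - \frac{207}{11} = - \frac{425}{22} \approx -19.318$)
$l{\left(m{\left(5 \right)},-2 \right)} \left(-42 + x\right) = \left(\frac{1}{2} + \frac{1}{4} \cdot 5\right) \left(-42 - \frac{425}{22}\right) = \left(\frac{1}{2} + \frac{5}{4}\right) \left(- \frac{1349}{22}\right) = \frac{7}{4} \left(- \frac{1349}{22}\right) = - \frac{9443}{88}$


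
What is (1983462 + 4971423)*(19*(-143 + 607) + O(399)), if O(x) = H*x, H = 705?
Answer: 2017688642235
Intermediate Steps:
O(x) = 705*x
(1983462 + 4971423)*(19*(-143 + 607) + O(399)) = (1983462 + 4971423)*(19*(-143 + 607) + 705*399) = 6954885*(19*464 + 281295) = 6954885*(8816 + 281295) = 6954885*290111 = 2017688642235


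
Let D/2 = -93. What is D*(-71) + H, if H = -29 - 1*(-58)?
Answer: 13235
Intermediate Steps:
D = -186 (D = 2*(-93) = -186)
H = 29 (H = -29 + 58 = 29)
D*(-71) + H = -186*(-71) + 29 = 13206 + 29 = 13235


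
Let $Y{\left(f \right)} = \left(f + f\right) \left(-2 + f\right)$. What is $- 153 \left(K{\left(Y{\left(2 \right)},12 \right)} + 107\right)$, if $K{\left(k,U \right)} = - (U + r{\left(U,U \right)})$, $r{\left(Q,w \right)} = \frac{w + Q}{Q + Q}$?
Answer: $-14382$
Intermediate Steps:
$Y{\left(f \right)} = 2 f \left(-2 + f\right)$
$r{\left(Q,w \right)} = \frac{Q + w}{2 Q}$
$K{\left(k,U \right)} = -1 - U$ ($K{\left(k,U \right)} = - (U + \frac{U + U}{2 U}) = - (U + \frac{2 U}{2 U}) = - (U + 1) = - (1 + U) = -1 - U$)
$- 153 \left(K{\left(Y{\left(2 \right)},12 \right)} + 107\right) = - 153 \left(\left(-1 - 12\right) + 107\right) = - 153 \left(-13 + 107\right) = \left(-153\right) 94 = -14382$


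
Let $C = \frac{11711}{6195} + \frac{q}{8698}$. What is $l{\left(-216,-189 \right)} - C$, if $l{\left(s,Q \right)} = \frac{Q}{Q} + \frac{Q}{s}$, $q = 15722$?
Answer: $- \frac{56129921}{30790920} \approx -1.8229$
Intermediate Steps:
$l{\left(s,Q \right)} = 1 + \frac{Q}{s}$
$C = \frac{14232862}{3848865}$ ($C = \frac{11711}{6195} + \frac{15722}{8698} = 11711 \cdot \frac{1}{6195} + 15722 \cdot \frac{1}{8698} = \frac{1673}{885} + \frac{7861}{4349} = \frac{14232862}{3848865} \approx 3.6979$)
$l{\left(-216,-189 \right)} - C = \frac{-189 - 216}{-216} - \frac{14232862}{3848865} = \left(- \frac{1}{216}\right) \left(-405\right) - \frac{14232862}{3848865} = \frac{15}{8} - \frac{14232862}{3848865} = - \frac{56129921}{30790920}$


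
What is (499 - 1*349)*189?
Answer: 28350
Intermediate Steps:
(499 - 1*349)*189 = (499 - 349)*189 = 150*189 = 28350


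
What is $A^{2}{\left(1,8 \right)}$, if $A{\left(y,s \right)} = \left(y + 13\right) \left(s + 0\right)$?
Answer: $12544$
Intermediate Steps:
$A{\left(y,s \right)} = s \left(13 + y\right)$ ($A{\left(y,s \right)} = \left(13 + y\right) s = s \left(13 + y\right)$)
$A^{2}{\left(1,8 \right)} = \left(8 \left(13 + 1\right)\right)^{2} = \left(8 \cdot 14\right)^{2} = 112^{2} = 12544$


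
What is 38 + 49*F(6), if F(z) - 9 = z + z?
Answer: 1067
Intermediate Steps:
F(z) = 9 + 2*z (F(z) = 9 + (z + z) = 9 + 2*z)
38 + 49*F(6) = 38 + 49*(9 + 2*6) = 38 + 49*(9 + 12) = 38 + 49*21 = 38 + 1029 = 1067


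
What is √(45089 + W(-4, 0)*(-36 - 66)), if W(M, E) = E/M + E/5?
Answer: √45089 ≈ 212.34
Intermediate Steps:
W(M, E) = E/5 + E/M (W(M, E) = E/M + E*(⅕) = E/M + E/5 = E/5 + E/M)
√(45089 + W(-4, 0)*(-36 - 66)) = √(45089 + ((⅕)*0 + 0/(-4))*(-36 - 66)) = √(45089 + (0 + 0*(-¼))*(-102)) = √(45089 + (0 + 0)*(-102)) = √(45089 + 0*(-102)) = √(45089 + 0) = √45089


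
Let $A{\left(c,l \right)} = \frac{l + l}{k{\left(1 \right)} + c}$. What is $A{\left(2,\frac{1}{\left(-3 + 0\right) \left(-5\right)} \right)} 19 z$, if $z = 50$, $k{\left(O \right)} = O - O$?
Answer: $\frac{190}{3} \approx 63.333$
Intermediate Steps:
$k{\left(O \right)} = 0$
$A{\left(c,l \right)} = \frac{2 l}{c}$ ($A{\left(c,l \right)} = \frac{l + l}{0 + c} = \frac{2 l}{c}$)
$A{\left(2,\frac{1}{\left(-3 + 0\right) \left(-5\right)} \right)} 19 z = \frac{2 \frac{1}{\left(-3 + 0\right) \left(-5\right)}}{2} \cdot 19 \cdot 50 = 2 \frac{1}{-3} \left(- \frac{1}{5}\right) \frac{1}{2} \cdot 19 \cdot 50 = 2 \left(\left(- \frac{1}{3}\right) \left(- \frac{1}{5}\right)\right) \frac{1}{2} \cdot 19 \cdot 50 = 2 \cdot \frac{1}{15} \cdot \frac{1}{2} \cdot 19 \cdot 50 = \frac{1}{15} \cdot 19 \cdot 50 = \frac{19}{15} \cdot 50 = \frac{190}{3}$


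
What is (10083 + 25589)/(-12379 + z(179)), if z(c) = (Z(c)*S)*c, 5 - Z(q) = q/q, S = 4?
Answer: -35672/9515 ≈ -3.7490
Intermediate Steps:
Z(q) = 4 (Z(q) = 5 - q/q = 5 - 1*1 = 5 - 1 = 4)
z(c) = 16*c (z(c) = (4*4)*c = 16*c)
(10083 + 25589)/(-12379 + z(179)) = (10083 + 25589)/(-12379 + 16*179) = 35672/(-12379 + 2864) = 35672/(-9515) = 35672*(-1/9515) = -35672/9515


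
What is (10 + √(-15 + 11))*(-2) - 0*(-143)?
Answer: -20 - 4*I ≈ -20.0 - 4.0*I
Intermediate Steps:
(10 + √(-15 + 11))*(-2) - 0*(-143) = (10 + √(-4))*(-2) - 1*0 = (10 + 2*I)*(-2) + 0 = (-20 - 4*I) + 0 = -20 - 4*I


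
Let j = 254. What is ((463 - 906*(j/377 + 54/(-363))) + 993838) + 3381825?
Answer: 199604042854/45617 ≈ 4.3756e+6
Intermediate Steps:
((463 - 906*(j/377 + 54/(-363))) + 993838) + 3381825 = ((463 - 906*(254/377 + 54/(-363))) + 993838) + 3381825 = ((463 - 906*(254*(1/377) + 54*(-1/363))) + 993838) + 3381825 = ((463 - 906*(254/377 - 18/121)) + 993838) + 3381825 = ((463 - 906*23948/45617) + 993838) + 3381825 = ((463 - 21696888/45617) + 993838) + 3381825 = (-576217/45617 + 993838) + 3381825 = 45335331829/45617 + 3381825 = 199604042854/45617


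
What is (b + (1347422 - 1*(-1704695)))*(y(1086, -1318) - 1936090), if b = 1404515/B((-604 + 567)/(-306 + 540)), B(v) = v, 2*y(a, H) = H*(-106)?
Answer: 402599697596716/37 ≈ 1.0881e+13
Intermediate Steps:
y(a, H) = -53*H (y(a, H) = (H*(-106))/2 = (-106*H)/2 = -53*H)
b = -328656510/37 (b = 1404515/(((-604 + 567)/(-306 + 540))) = 1404515/((-37/234)) = 1404515/((-37*1/234)) = 1404515/(-37/234) = 1404515*(-234/37) = -328656510/37 ≈ -8.8826e+6)
(b + (1347422 - 1*(-1704695)))*(y(1086, -1318) - 1936090) = (-328656510/37 + (1347422 - 1*(-1704695)))*(-53*(-1318) - 1936090) = (-328656510/37 + (1347422 + 1704695))*(69854 - 1936090) = (-328656510/37 + 3052117)*(-1866236) = -215728181/37*(-1866236) = 402599697596716/37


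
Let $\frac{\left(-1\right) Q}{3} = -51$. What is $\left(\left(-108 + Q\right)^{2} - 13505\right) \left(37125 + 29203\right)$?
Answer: $-761445440$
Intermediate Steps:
$Q = 153$ ($Q = \left(-3\right) \left(-51\right) = 153$)
$\left(\left(-108 + Q\right)^{2} - 13505\right) \left(37125 + 29203\right) = \left(\left(-108 + 153\right)^{2} - 13505\right) \left(37125 + 29203\right) = \left(45^{2} - 13505\right) 66328 = \left(2025 - 13505\right) 66328 = \left(-11480\right) 66328 = -761445440$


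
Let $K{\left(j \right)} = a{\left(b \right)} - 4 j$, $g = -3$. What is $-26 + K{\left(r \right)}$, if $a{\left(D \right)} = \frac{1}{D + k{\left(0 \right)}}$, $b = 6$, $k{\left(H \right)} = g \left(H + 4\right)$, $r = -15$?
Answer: $\frac{203}{6} \approx 33.833$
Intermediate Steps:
$k{\left(H \right)} = -12 - 3 H$ ($k{\left(H \right)} = - 3 \left(H + 4\right) = - 3 \left(4 + H\right) = -12 - 3 H$)
$a{\left(D \right)} = \frac{1}{-12 + D}$ ($a{\left(D \right)} = \frac{1}{D - 12} = \frac{1}{-12 + D}$)
$K{\left(j \right)} = - \frac{1}{6} - 4 j$ ($K{\left(j \right)} = \frac{1}{-12 + 6} - 4 j = \frac{1}{-6} - 4 j = - \frac{1}{6} - 4 j$)
$-26 + K{\left(r \right)} = -26 - - \frac{359}{6} = -26 + \left(- \frac{1}{6} + 60\right) = -26 + \frac{359}{6} = \frac{203}{6}$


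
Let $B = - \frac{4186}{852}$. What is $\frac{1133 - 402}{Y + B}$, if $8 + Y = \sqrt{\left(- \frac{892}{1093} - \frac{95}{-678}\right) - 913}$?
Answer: $- \frac{211576401540654}{24216565740287} - \frac{22109826 i \sqrt{501755245558122}}{24216565740287} \approx -8.7368 - 20.451 i$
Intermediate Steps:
$B = - \frac{2093}{426}$ ($B = \left(-4186\right) \frac{1}{852} = - \frac{2093}{426} \approx -4.9131$)
$Y = -8 + \frac{i \sqrt{501755245558122}}{741054}$ ($Y = -8 + \sqrt{\left(- \frac{892}{1093} - \frac{95}{-678}\right) - 913} = -8 + \sqrt{\left(\left(-892\right) \frac{1}{1093} - - \frac{95}{678}\right) - 913} = -8 + \sqrt{\left(- \frac{892}{1093} + \frac{95}{678}\right) - 913} = -8 + \sqrt{- \frac{500941}{741054} - 913} = -8 + \sqrt{- \frac{677083243}{741054}} = -8 + \frac{i \sqrt{501755245558122}}{741054} \approx -8.0 + 30.227 i$)
$\frac{1133 - 402}{Y + B} = \frac{1133 - 402}{\left(-8 + \frac{i \sqrt{501755245558122}}{741054}\right) - \frac{2093}{426}} = \frac{731}{- \frac{5501}{426} + \frac{i \sqrt{501755245558122}}{741054}}$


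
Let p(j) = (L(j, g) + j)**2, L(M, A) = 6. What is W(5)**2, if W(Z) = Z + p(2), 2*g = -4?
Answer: 4761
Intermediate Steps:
g = -2 (g = (1/2)*(-4) = -2)
p(j) = (6 + j)**2
W(Z) = 64 + Z (W(Z) = Z + (6 + 2)**2 = Z + 8**2 = Z + 64 = 64 + Z)
W(5)**2 = (64 + 5)**2 = 69**2 = 4761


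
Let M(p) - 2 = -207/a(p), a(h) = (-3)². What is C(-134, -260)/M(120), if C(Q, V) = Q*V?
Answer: -34840/21 ≈ -1659.0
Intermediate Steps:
a(h) = 9
M(p) = -21 (M(p) = 2 - 207/9 = 2 - 207*⅑ = 2 - 23 = -21)
C(-134, -260)/M(120) = -134*(-260)/(-21) = 34840*(-1/21) = -34840/21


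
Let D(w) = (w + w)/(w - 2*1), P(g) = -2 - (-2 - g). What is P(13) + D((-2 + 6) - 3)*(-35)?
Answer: 83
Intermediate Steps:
P(g) = g (P(g) = -2 + (2 + g) = g)
D(w) = 2*w/(-2 + w) (D(w) = (2*w)/(w - 2) = (2*w)/(-2 + w) = 2*w/(-2 + w))
P(13) + D((-2 + 6) - 3)*(-35) = 13 + (2*((-2 + 6) - 3)/(-2 + ((-2 + 6) - 3)))*(-35) = 13 + (2*(4 - 3)/(-2 + (4 - 3)))*(-35) = 13 + (2*1/(-2 + 1))*(-35) = 13 + (2*1/(-1))*(-35) = 13 + (2*1*(-1))*(-35) = 13 - 2*(-35) = 13 + 70 = 83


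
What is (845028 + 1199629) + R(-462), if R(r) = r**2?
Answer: 2258101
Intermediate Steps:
(845028 + 1199629) + R(-462) = (845028 + 1199629) + (-462)**2 = 2044657 + 213444 = 2258101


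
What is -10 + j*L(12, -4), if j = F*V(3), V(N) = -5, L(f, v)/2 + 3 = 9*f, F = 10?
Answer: -10510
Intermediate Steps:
L(f, v) = -6 + 18*f (L(f, v) = -6 + 2*(9*f) = -6 + 18*f)
j = -50 (j = 10*(-5) = -50)
-10 + j*L(12, -4) = -10 - 50*(-6 + 18*12) = -10 - 50*(-6 + 216) = -10 - 50*210 = -10 - 10500 = -10510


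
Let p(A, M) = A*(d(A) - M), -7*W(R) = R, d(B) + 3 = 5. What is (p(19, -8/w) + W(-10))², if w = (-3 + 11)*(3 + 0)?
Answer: 923521/441 ≈ 2094.2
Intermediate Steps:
w = 24 (w = 8*3 = 24)
d(B) = 2 (d(B) = -3 + 5 = 2)
W(R) = -R/7
p(A, M) = A*(2 - M)
(p(19, -8/w) + W(-10))² = (19*(2 - (-8)/24) - ⅐*(-10))² = (19*(2 - (-8)/24) + 10/7)² = (19*(2 - 1*(-⅓)) + 10/7)² = (19*(2 + ⅓) + 10/7)² = (19*(7/3) + 10/7)² = (133/3 + 10/7)² = (961/21)² = 923521/441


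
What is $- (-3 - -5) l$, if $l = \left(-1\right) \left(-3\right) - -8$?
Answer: $-22$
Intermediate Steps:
$l = 11$ ($l = 3 + 8 = 11$)
$- (-3 - -5) l = - (-3 - -5) 11 = - (-3 + 5) 11 = \left(-1\right) 2 \cdot 11 = \left(-2\right) 11 = -22$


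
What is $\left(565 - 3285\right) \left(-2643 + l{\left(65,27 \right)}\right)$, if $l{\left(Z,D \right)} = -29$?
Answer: $7267840$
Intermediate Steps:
$\left(565 - 3285\right) \left(-2643 + l{\left(65,27 \right)}\right) = \left(565 - 3285\right) \left(-2643 - 29\right) = \left(-2720\right) \left(-2672\right) = 7267840$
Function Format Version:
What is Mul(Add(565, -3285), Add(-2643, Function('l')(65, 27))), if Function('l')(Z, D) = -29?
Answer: 7267840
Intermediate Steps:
Mul(Add(565, -3285), Add(-2643, Function('l')(65, 27))) = Mul(Add(565, -3285), Add(-2643, -29)) = Mul(-2720, -2672) = 7267840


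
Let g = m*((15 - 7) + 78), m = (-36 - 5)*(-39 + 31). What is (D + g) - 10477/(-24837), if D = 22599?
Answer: 1261903936/24837 ≈ 50807.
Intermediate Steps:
m = 328 (m = -41*(-8) = 328)
g = 28208 (g = 328*((15 - 7) + 78) = 328*(8 + 78) = 328*86 = 28208)
(D + g) - 10477/(-24837) = (22599 + 28208) - 10477/(-24837) = 50807 - 10477*(-1/24837) = 50807 + 10477/24837 = 1261903936/24837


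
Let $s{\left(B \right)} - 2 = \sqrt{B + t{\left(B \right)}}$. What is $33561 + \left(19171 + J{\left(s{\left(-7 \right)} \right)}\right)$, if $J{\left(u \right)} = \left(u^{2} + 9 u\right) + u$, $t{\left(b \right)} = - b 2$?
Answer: $52763 + 14 \sqrt{7} \approx 52800.0$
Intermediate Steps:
$t{\left(b \right)} = - 2 b$
$s{\left(B \right)} = 2 + \sqrt{- B}$ ($s{\left(B \right)} = 2 + \sqrt{B - 2 B} = 2 + \sqrt{- B}$)
$J{\left(u \right)} = u^{2} + 10 u$
$33561 + \left(19171 + J{\left(s{\left(-7 \right)} \right)}\right) = 33561 + \left(19171 + \left(2 + \sqrt{\left(-1\right) \left(-7\right)}\right) \left(10 + \left(2 + \sqrt{\left(-1\right) \left(-7\right)}\right)\right)\right) = 33561 + \left(19171 + \left(2 + \sqrt{7}\right) \left(10 + \left(2 + \sqrt{7}\right)\right)\right) = 33561 + \left(19171 + \left(2 + \sqrt{7}\right) \left(12 + \sqrt{7}\right)\right) = 52732 + \left(2 + \sqrt{7}\right) \left(12 + \sqrt{7}\right)$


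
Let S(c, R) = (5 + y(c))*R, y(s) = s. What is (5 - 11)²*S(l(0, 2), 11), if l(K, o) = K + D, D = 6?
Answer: 4356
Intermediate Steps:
l(K, o) = 6 + K (l(K, o) = K + 6 = 6 + K)
S(c, R) = R*(5 + c) (S(c, R) = (5 + c)*R = R*(5 + c))
(5 - 11)²*S(l(0, 2), 11) = (5 - 11)²*(11*(5 + (6 + 0))) = (-6)²*(11*(5 + 6)) = 36*(11*11) = 36*121 = 4356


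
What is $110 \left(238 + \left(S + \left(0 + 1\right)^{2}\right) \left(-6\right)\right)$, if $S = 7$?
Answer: $20900$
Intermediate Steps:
$110 \left(238 + \left(S + \left(0 + 1\right)^{2}\right) \left(-6\right)\right) = 110 \left(238 + \left(7 + \left(0 + 1\right)^{2}\right) \left(-6\right)\right) = 110 \left(238 + \left(7 + 1^{2}\right) \left(-6\right)\right) = 110 \left(238 + \left(7 + 1\right) \left(-6\right)\right) = 110 \left(238 + 8 \left(-6\right)\right) = 110 \left(238 - 48\right) = 110 \cdot 190 = 20900$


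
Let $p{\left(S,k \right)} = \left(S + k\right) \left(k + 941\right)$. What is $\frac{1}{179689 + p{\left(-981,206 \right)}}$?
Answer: $- \frac{1}{709236} \approx -1.41 \cdot 10^{-6}$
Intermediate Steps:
$p{\left(S,k \right)} = \left(941 + k\right) \left(S + k\right)$ ($p{\left(S,k \right)} = \left(S + k\right) \left(941 + k\right) = \left(941 + k\right) \left(S + k\right)$)
$\frac{1}{179689 + p{\left(-981,206 \right)}} = \frac{1}{179689 + \left(206^{2} + 941 \left(-981\right) + 941 \cdot 206 - 202086\right)} = \frac{1}{179689 + \left(42436 - 923121 + 193846 - 202086\right)} = \frac{1}{179689 - 888925} = \frac{1}{-709236} = - \frac{1}{709236}$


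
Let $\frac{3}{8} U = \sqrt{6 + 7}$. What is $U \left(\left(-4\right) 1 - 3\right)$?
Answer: $- \frac{56 \sqrt{13}}{3} \approx -67.304$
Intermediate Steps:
$U = \frac{8 \sqrt{13}}{3}$ ($U = \frac{8 \sqrt{6 + 7}}{3} = \frac{8 \sqrt{13}}{3} \approx 9.6148$)
$U \left(\left(-4\right) 1 - 3\right) = \frac{8 \sqrt{13}}{3} \left(\left(-4\right) 1 - 3\right) = \frac{8 \sqrt{13}}{3} \left(-4 - 3\right) = \frac{8 \sqrt{13}}{3} \left(-7\right) = - \frac{56 \sqrt{13}}{3}$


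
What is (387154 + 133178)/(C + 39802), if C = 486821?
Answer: 173444/175541 ≈ 0.98805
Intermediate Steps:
(387154 + 133178)/(C + 39802) = (387154 + 133178)/(486821 + 39802) = 520332/526623 = 520332*(1/526623) = 173444/175541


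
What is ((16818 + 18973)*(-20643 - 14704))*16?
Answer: -20241671632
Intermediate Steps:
((16818 + 18973)*(-20643 - 14704))*16 = (35791*(-35347))*16 = -1265104477*16 = -20241671632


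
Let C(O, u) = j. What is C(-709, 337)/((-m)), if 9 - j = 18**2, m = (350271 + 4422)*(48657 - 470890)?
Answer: -15/7131575689 ≈ -2.1033e-9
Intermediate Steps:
m = -149763089469 (m = 354693*(-422233) = -149763089469)
j = -315 (j = 9 - 1*18**2 = 9 - 1*324 = 9 - 324 = -315)
C(O, u) = -315
C(-709, 337)/((-m)) = -315/((-1*(-149763089469))) = -315/149763089469 = -315*1/149763089469 = -15/7131575689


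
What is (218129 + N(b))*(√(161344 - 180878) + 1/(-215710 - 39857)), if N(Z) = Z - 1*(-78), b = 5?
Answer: -218212/255567 + 218212*I*√19534 ≈ -0.85384 + 3.0498e+7*I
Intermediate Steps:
N(Z) = 78 + Z (N(Z) = Z + 78 = 78 + Z)
(218129 + N(b))*(√(161344 - 180878) + 1/(-215710 - 39857)) = (218129 + (78 + 5))*(√(161344 - 180878) + 1/(-215710 - 39857)) = (218129 + 83)*(√(-19534) + 1/(-255567)) = 218212*(I*√19534 - 1/255567) = 218212*(-1/255567 + I*√19534) = -218212/255567 + 218212*I*√19534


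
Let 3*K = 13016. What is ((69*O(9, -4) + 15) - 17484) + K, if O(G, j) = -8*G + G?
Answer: -52432/3 ≈ -17477.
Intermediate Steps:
K = 13016/3 (K = (1/3)*13016 = 13016/3 ≈ 4338.7)
O(G, j) = -7*G
((69*O(9, -4) + 15) - 17484) + K = ((69*(-7*9) + 15) - 17484) + 13016/3 = ((69*(-63) + 15) - 17484) + 13016/3 = ((-4347 + 15) - 17484) + 13016/3 = (-4332 - 17484) + 13016/3 = -21816 + 13016/3 = -52432/3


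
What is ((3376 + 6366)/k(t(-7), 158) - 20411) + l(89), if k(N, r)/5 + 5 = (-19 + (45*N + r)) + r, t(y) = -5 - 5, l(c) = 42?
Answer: -8050626/395 ≈ -20381.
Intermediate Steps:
t(y) = -10
k(N, r) = -120 + 10*r + 225*N (k(N, r) = -25 + 5*((-19 + (45*N + r)) + r) = -25 + 5*((-19 + (r + 45*N)) + r) = -25 + 5*((-19 + r + 45*N) + r) = -25 + 5*(-19 + 2*r + 45*N) = -25 + (-95 + 10*r + 225*N) = -120 + 10*r + 225*N)
((3376 + 6366)/k(t(-7), 158) - 20411) + l(89) = ((3376 + 6366)/(-120 + 10*158 + 225*(-10)) - 20411) + 42 = (9742/(-120 + 1580 - 2250) - 20411) + 42 = (9742/(-790) - 20411) + 42 = (9742*(-1/790) - 20411) + 42 = (-4871/395 - 20411) + 42 = -8067216/395 + 42 = -8050626/395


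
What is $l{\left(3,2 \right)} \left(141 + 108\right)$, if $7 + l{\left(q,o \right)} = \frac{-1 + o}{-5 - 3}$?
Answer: $- \frac{14193}{8} \approx -1774.1$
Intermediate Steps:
$l{\left(q,o \right)} = - \frac{55}{8} - \frac{o}{8}$ ($l{\left(q,o \right)} = -7 + \frac{-1 + o}{-5 - 3} = -7 + \frac{-1 + o}{-8} = -7 + \left(-1 + o\right) \left(- \frac{1}{8}\right) = -7 - \left(- \frac{1}{8} + \frac{o}{8}\right) = - \frac{55}{8} - \frac{o}{8}$)
$l{\left(3,2 \right)} \left(141 + 108\right) = \left(- \frac{55}{8} - \frac{1}{4}\right) \left(141 + 108\right) = \left(- \frac{55}{8} - \frac{1}{4}\right) 249 = \left(- \frac{57}{8}\right) 249 = - \frac{14193}{8}$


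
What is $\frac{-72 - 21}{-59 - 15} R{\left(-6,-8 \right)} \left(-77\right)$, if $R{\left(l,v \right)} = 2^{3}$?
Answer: $- \frac{28644}{37} \approx -774.16$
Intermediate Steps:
$R{\left(l,v \right)} = 8$
$\frac{-72 - 21}{-59 - 15} R{\left(-6,-8 \right)} \left(-77\right) = \frac{-72 - 21}{-59 - 15} \cdot 8 \left(-77\right) = - \frac{93}{-74} \cdot 8 \left(-77\right) = \left(-93\right) \left(- \frac{1}{74}\right) 8 \left(-77\right) = \frac{93}{74} \cdot 8 \left(-77\right) = \frac{372}{37} \left(-77\right) = - \frac{28644}{37}$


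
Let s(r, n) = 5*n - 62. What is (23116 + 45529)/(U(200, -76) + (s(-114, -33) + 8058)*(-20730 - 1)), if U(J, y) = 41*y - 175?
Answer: -68645/162347752 ≈ -0.00042283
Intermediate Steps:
s(r, n) = -62 + 5*n
U(J, y) = -175 + 41*y
(23116 + 45529)/(U(200, -76) + (s(-114, -33) + 8058)*(-20730 - 1)) = (23116 + 45529)/((-175 + 41*(-76)) + ((-62 + 5*(-33)) + 8058)*(-20730 - 1)) = 68645/((-175 - 3116) + ((-62 - 165) + 8058)*(-20731)) = 68645/(-3291 + (-227 + 8058)*(-20731)) = 68645/(-3291 + 7831*(-20731)) = 68645/(-3291 - 162344461) = 68645/(-162347752) = 68645*(-1/162347752) = -68645/162347752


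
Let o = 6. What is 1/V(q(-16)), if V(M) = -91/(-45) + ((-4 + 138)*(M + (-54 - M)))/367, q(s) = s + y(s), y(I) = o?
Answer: -16515/292223 ≈ -0.056515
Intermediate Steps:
y(I) = 6
q(s) = 6 + s (q(s) = s + 6 = 6 + s)
V(M) = -292223/16515 (V(M) = -91*(-1/45) + (134*(-54))*(1/367) = 91/45 - 7236*1/367 = 91/45 - 7236/367 = -292223/16515)
1/V(q(-16)) = 1/(-292223/16515) = -16515/292223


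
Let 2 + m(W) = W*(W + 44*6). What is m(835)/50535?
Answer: 917663/50535 ≈ 18.159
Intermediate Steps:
m(W) = -2 + W*(264 + W) (m(W) = -2 + W*(W + 44*6) = -2 + W*(W + 264) = -2 + W*(264 + W))
m(835)/50535 = (-2 + 835² + 264*835)/50535 = (-2 + 697225 + 220440)*(1/50535) = 917663*(1/50535) = 917663/50535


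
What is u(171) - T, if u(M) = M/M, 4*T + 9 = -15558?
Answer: 15571/4 ≈ 3892.8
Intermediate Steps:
T = -15567/4 (T = -9/4 + (¼)*(-15558) = -9/4 - 7779/2 = -15567/4 ≈ -3891.8)
u(M) = 1
u(171) - T = 1 - 1*(-15567/4) = 1 + 15567/4 = 15571/4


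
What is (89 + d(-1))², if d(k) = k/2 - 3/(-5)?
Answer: 793881/100 ≈ 7938.8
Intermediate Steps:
d(k) = ⅗ + k/2 (d(k) = k*(½) - 3*(-⅕) = k/2 + ⅗ = ⅗ + k/2)
(89 + d(-1))² = (89 + (⅗ + (½)*(-1)))² = (89 + (⅗ - ½))² = (89 + ⅒)² = (891/10)² = 793881/100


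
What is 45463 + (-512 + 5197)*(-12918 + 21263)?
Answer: 39141788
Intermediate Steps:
45463 + (-512 + 5197)*(-12918 + 21263) = 45463 + 4685*8345 = 45463 + 39096325 = 39141788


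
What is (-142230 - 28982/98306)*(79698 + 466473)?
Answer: -3818306410637451/49153 ≈ -7.7682e+10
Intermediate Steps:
(-142230 - 28982/98306)*(79698 + 466473) = (-142230 - 28982*1/98306)*546171 = (-142230 - 14491/49153)*546171 = -6991045681/49153*546171 = -3818306410637451/49153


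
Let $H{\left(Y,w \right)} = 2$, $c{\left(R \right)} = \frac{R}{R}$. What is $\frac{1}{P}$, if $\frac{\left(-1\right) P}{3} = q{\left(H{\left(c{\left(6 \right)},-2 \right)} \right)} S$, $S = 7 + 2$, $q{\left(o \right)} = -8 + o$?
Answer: $\frac{1}{162} \approx 0.0061728$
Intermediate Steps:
$c{\left(R \right)} = 1$
$S = 9$
$P = 162$ ($P = - 3 \left(-8 + 2\right) 9 = - 3 \left(\left(-6\right) 9\right) = \left(-3\right) \left(-54\right) = 162$)
$\frac{1}{P} = \frac{1}{162}$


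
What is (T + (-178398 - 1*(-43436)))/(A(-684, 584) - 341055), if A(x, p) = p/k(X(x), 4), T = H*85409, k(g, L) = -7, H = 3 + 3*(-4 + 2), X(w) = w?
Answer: 2738323/2387969 ≈ 1.1467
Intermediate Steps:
H = -3 (H = 3 + 3*(-2) = 3 - 6 = -3)
T = -256227 (T = -3*85409 = -256227)
A(x, p) = -p/7 (A(x, p) = p/(-7) = p*(-⅐) = -p/7)
(T + (-178398 - 1*(-43436)))/(A(-684, 584) - 341055) = (-256227 + (-178398 - 1*(-43436)))/(-⅐*584 - 341055) = (-256227 + (-178398 + 43436))/(-584/7 - 341055) = (-256227 - 134962)/(-2387969/7) = -391189*(-7/2387969) = 2738323/2387969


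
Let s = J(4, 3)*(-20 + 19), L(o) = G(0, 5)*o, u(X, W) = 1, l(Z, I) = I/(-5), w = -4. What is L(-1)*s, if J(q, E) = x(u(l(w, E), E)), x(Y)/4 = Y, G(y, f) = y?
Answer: 0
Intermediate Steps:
l(Z, I) = -I/5 (l(Z, I) = I*(-1/5) = -I/5)
x(Y) = 4*Y
J(q, E) = 4 (J(q, E) = 4*1 = 4)
L(o) = 0 (L(o) = 0*o = 0)
s = -4 (s = 4*(-20 + 19) = 4*(-1) = -4)
L(-1)*s = 0*(-4) = 0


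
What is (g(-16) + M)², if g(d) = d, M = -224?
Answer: 57600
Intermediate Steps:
(g(-16) + M)² = (-16 - 224)² = (-240)² = 57600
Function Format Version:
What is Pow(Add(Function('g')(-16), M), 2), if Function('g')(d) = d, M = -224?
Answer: 57600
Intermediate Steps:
Pow(Add(Function('g')(-16), M), 2) = Pow(Add(-16, -224), 2) = Pow(-240, 2) = 57600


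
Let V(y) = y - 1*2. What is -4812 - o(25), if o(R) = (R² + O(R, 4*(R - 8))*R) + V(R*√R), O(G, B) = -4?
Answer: -5460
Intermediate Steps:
V(y) = -2 + y (V(y) = y - 2 = -2 + y)
o(R) = -2 + R² + R^(3/2) - 4*R (o(R) = (R² - 4*R) + (-2 + R*√R) = (R² - 4*R) + (-2 + R^(3/2)) = -2 + R² + R^(3/2) - 4*R)
-4812 - o(25) = -4812 - (-2 + 25² + 25^(3/2) - 4*25) = -4812 - (-2 + 625 + 125 - 100) = -4812 - 1*648 = -4812 - 648 = -5460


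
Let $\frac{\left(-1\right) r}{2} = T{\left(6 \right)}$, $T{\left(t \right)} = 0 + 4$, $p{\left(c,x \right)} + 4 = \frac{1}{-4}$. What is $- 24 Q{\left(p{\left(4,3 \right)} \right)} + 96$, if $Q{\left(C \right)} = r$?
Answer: $288$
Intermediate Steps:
$p{\left(c,x \right)} = - \frac{17}{4}$ ($p{\left(c,x \right)} = -4 + \frac{1}{-4} = -4 - \frac{1}{4} = - \frac{17}{4}$)
$T{\left(t \right)} = 4$
$r = -8$ ($r = \left(-2\right) 4 = -8$)
$Q{\left(C \right)} = -8$
$- 24 Q{\left(p{\left(4,3 \right)} \right)} + 96 = \left(-24\right) \left(-8\right) + 96 = 192 + 96 = 288$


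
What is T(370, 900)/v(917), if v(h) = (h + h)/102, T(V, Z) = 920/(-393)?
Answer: -15640/120127 ≈ -0.13020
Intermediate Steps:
T(V, Z) = -920/393 (T(V, Z) = 920*(-1/393) = -920/393)
v(h) = h/51 (v(h) = (2*h)*(1/102) = h/51)
T(370, 900)/v(917) = -920/(393*((1/51)*917)) = -920/(393*917/51) = -920/393*51/917 = -15640/120127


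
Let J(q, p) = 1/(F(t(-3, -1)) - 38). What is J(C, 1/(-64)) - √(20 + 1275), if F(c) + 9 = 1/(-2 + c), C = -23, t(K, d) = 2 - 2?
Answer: -2/95 - √1295 ≈ -36.007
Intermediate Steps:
t(K, d) = 0
F(c) = -9 + 1/(-2 + c)
J(q, p) = -2/95 (J(q, p) = 1/((19 - 9*0)/(-2 + 0) - 38) = 1/((19 + 0)/(-2) - 38) = 1/(-½*19 - 38) = 1/(-19/2 - 38) = 1/(-95/2) = -2/95)
J(C, 1/(-64)) - √(20 + 1275) = -2/95 - √(20 + 1275) = -2/95 - √1295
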